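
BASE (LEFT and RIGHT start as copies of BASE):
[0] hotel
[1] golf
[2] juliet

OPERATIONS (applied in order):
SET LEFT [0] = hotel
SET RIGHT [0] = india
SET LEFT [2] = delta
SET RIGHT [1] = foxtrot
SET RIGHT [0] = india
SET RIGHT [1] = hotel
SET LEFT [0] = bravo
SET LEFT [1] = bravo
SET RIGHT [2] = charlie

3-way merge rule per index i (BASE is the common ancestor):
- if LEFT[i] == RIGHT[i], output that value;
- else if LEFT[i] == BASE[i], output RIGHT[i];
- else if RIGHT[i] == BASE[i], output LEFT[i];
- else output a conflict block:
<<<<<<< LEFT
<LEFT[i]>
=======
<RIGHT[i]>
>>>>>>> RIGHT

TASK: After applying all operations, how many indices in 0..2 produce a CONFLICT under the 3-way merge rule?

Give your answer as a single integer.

Final LEFT:  [bravo, bravo, delta]
Final RIGHT: [india, hotel, charlie]
i=0: BASE=hotel L=bravo R=india all differ -> CONFLICT
i=1: BASE=golf L=bravo R=hotel all differ -> CONFLICT
i=2: BASE=juliet L=delta R=charlie all differ -> CONFLICT
Conflict count: 3

Answer: 3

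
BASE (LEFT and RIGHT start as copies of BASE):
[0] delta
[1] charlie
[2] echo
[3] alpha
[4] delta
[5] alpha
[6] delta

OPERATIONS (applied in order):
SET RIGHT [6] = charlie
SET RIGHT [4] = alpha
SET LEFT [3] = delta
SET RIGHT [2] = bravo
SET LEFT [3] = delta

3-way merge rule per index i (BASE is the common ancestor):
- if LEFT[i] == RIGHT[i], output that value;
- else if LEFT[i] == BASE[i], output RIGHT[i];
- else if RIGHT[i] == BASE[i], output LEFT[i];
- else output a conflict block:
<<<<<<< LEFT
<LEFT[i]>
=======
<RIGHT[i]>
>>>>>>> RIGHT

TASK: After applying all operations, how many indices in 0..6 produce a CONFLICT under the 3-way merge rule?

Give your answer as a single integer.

Final LEFT:  [delta, charlie, echo, delta, delta, alpha, delta]
Final RIGHT: [delta, charlie, bravo, alpha, alpha, alpha, charlie]
i=0: L=delta R=delta -> agree -> delta
i=1: L=charlie R=charlie -> agree -> charlie
i=2: L=echo=BASE, R=bravo -> take RIGHT -> bravo
i=3: L=delta, R=alpha=BASE -> take LEFT -> delta
i=4: L=delta=BASE, R=alpha -> take RIGHT -> alpha
i=5: L=alpha R=alpha -> agree -> alpha
i=6: L=delta=BASE, R=charlie -> take RIGHT -> charlie
Conflict count: 0

Answer: 0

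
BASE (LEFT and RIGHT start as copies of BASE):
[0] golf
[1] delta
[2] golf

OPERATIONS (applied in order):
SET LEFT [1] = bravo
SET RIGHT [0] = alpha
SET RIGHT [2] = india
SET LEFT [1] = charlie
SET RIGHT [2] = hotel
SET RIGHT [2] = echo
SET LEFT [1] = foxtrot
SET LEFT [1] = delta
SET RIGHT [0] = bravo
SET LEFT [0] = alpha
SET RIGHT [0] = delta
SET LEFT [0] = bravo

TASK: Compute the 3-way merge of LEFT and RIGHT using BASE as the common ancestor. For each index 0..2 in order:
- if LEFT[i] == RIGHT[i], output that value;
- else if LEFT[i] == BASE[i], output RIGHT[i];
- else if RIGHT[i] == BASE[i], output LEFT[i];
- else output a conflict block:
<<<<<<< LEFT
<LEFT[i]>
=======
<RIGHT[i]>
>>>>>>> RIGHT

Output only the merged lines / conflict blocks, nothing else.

Final LEFT:  [bravo, delta, golf]
Final RIGHT: [delta, delta, echo]
i=0: BASE=golf L=bravo R=delta all differ -> CONFLICT
i=1: L=delta R=delta -> agree -> delta
i=2: L=golf=BASE, R=echo -> take RIGHT -> echo

Answer: <<<<<<< LEFT
bravo
=======
delta
>>>>>>> RIGHT
delta
echo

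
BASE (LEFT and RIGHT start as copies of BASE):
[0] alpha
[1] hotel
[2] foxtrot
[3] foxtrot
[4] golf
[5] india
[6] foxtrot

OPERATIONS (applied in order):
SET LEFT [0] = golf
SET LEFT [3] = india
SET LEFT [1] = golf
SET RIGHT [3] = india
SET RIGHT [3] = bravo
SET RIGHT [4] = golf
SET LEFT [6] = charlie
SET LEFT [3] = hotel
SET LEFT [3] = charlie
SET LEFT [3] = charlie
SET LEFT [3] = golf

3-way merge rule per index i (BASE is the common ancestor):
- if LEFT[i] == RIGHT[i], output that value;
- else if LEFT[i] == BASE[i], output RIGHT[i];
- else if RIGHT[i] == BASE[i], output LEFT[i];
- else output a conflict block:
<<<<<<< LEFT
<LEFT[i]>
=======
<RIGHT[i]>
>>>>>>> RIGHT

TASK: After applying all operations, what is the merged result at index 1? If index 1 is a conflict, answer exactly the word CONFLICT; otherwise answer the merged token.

Final LEFT:  [golf, golf, foxtrot, golf, golf, india, charlie]
Final RIGHT: [alpha, hotel, foxtrot, bravo, golf, india, foxtrot]
i=0: L=golf, R=alpha=BASE -> take LEFT -> golf
i=1: L=golf, R=hotel=BASE -> take LEFT -> golf
i=2: L=foxtrot R=foxtrot -> agree -> foxtrot
i=3: BASE=foxtrot L=golf R=bravo all differ -> CONFLICT
i=4: L=golf R=golf -> agree -> golf
i=5: L=india R=india -> agree -> india
i=6: L=charlie, R=foxtrot=BASE -> take LEFT -> charlie
Index 1 -> golf

Answer: golf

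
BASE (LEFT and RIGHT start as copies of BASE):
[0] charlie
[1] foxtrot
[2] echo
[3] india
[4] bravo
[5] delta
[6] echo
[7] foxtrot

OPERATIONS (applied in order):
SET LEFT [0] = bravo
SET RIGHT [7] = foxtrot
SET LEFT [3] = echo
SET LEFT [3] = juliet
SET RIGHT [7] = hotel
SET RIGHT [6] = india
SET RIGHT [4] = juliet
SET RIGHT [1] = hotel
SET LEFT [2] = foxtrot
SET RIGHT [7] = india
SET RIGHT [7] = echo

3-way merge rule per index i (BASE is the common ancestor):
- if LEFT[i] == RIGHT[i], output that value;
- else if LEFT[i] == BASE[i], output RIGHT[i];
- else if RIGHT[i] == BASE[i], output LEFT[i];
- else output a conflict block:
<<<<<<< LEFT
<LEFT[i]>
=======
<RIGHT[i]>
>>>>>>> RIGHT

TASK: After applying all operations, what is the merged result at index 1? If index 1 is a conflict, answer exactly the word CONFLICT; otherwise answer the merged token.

Answer: hotel

Derivation:
Final LEFT:  [bravo, foxtrot, foxtrot, juliet, bravo, delta, echo, foxtrot]
Final RIGHT: [charlie, hotel, echo, india, juliet, delta, india, echo]
i=0: L=bravo, R=charlie=BASE -> take LEFT -> bravo
i=1: L=foxtrot=BASE, R=hotel -> take RIGHT -> hotel
i=2: L=foxtrot, R=echo=BASE -> take LEFT -> foxtrot
i=3: L=juliet, R=india=BASE -> take LEFT -> juliet
i=4: L=bravo=BASE, R=juliet -> take RIGHT -> juliet
i=5: L=delta R=delta -> agree -> delta
i=6: L=echo=BASE, R=india -> take RIGHT -> india
i=7: L=foxtrot=BASE, R=echo -> take RIGHT -> echo
Index 1 -> hotel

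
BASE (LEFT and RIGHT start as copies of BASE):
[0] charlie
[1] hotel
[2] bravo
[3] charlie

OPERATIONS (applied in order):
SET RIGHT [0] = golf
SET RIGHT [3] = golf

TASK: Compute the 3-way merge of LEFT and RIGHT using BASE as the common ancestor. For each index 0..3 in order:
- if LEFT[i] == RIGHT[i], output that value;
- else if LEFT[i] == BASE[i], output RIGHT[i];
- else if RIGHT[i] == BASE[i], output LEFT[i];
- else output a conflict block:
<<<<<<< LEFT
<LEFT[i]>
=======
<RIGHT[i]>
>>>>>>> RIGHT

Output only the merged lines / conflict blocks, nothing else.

Final LEFT:  [charlie, hotel, bravo, charlie]
Final RIGHT: [golf, hotel, bravo, golf]
i=0: L=charlie=BASE, R=golf -> take RIGHT -> golf
i=1: L=hotel R=hotel -> agree -> hotel
i=2: L=bravo R=bravo -> agree -> bravo
i=3: L=charlie=BASE, R=golf -> take RIGHT -> golf

Answer: golf
hotel
bravo
golf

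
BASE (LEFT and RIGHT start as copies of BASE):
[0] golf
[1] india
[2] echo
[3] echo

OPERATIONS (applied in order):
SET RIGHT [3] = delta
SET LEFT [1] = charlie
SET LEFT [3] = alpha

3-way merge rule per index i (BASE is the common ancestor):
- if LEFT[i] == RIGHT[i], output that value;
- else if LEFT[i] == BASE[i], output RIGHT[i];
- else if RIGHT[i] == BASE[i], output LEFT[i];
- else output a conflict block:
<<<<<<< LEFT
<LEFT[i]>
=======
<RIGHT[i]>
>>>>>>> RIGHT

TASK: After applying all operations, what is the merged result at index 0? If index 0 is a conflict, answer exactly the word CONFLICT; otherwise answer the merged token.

Answer: golf

Derivation:
Final LEFT:  [golf, charlie, echo, alpha]
Final RIGHT: [golf, india, echo, delta]
i=0: L=golf R=golf -> agree -> golf
i=1: L=charlie, R=india=BASE -> take LEFT -> charlie
i=2: L=echo R=echo -> agree -> echo
i=3: BASE=echo L=alpha R=delta all differ -> CONFLICT
Index 0 -> golf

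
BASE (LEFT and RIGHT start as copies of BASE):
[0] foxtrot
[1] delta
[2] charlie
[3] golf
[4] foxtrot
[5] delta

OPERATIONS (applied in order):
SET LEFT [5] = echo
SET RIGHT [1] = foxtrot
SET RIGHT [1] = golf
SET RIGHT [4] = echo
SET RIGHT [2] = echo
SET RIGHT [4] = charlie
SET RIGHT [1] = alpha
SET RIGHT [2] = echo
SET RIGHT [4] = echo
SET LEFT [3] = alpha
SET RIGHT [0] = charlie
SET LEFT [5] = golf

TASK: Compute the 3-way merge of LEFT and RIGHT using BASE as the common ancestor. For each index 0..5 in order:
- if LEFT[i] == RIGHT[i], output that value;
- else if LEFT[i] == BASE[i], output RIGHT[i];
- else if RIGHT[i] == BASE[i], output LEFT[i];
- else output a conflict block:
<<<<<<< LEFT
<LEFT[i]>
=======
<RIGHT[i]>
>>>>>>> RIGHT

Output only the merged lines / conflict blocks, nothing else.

Final LEFT:  [foxtrot, delta, charlie, alpha, foxtrot, golf]
Final RIGHT: [charlie, alpha, echo, golf, echo, delta]
i=0: L=foxtrot=BASE, R=charlie -> take RIGHT -> charlie
i=1: L=delta=BASE, R=alpha -> take RIGHT -> alpha
i=2: L=charlie=BASE, R=echo -> take RIGHT -> echo
i=3: L=alpha, R=golf=BASE -> take LEFT -> alpha
i=4: L=foxtrot=BASE, R=echo -> take RIGHT -> echo
i=5: L=golf, R=delta=BASE -> take LEFT -> golf

Answer: charlie
alpha
echo
alpha
echo
golf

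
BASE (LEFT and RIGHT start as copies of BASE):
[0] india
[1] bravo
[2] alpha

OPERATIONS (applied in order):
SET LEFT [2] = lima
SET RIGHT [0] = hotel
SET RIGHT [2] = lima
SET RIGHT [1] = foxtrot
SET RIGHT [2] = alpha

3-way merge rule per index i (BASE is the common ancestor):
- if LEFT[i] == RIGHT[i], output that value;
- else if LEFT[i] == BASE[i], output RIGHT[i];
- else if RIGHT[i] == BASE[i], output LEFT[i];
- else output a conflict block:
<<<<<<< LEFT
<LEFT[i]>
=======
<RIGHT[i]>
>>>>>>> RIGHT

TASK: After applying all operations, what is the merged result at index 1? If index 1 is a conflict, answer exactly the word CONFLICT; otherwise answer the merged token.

Final LEFT:  [india, bravo, lima]
Final RIGHT: [hotel, foxtrot, alpha]
i=0: L=india=BASE, R=hotel -> take RIGHT -> hotel
i=1: L=bravo=BASE, R=foxtrot -> take RIGHT -> foxtrot
i=2: L=lima, R=alpha=BASE -> take LEFT -> lima
Index 1 -> foxtrot

Answer: foxtrot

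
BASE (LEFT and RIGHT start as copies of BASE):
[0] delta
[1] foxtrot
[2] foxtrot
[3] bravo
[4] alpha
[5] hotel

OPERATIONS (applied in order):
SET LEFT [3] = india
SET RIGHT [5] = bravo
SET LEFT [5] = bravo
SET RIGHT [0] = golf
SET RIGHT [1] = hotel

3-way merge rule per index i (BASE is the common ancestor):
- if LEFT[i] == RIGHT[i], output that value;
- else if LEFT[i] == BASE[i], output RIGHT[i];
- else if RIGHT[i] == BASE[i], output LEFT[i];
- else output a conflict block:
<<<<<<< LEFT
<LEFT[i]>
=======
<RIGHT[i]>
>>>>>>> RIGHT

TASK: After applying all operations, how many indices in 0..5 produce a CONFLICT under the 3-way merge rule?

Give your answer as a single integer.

Final LEFT:  [delta, foxtrot, foxtrot, india, alpha, bravo]
Final RIGHT: [golf, hotel, foxtrot, bravo, alpha, bravo]
i=0: L=delta=BASE, R=golf -> take RIGHT -> golf
i=1: L=foxtrot=BASE, R=hotel -> take RIGHT -> hotel
i=2: L=foxtrot R=foxtrot -> agree -> foxtrot
i=3: L=india, R=bravo=BASE -> take LEFT -> india
i=4: L=alpha R=alpha -> agree -> alpha
i=5: L=bravo R=bravo -> agree -> bravo
Conflict count: 0

Answer: 0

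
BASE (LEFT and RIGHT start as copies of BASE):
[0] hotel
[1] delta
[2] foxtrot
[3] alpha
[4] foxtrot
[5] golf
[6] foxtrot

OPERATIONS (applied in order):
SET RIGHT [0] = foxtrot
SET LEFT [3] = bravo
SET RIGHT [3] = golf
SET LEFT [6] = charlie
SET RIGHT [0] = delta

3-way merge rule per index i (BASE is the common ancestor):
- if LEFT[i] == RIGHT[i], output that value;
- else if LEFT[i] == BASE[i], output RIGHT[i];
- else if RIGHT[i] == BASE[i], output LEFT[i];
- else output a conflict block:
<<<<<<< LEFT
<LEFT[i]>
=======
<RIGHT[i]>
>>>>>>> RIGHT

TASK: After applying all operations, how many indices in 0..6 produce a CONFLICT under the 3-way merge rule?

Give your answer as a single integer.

Final LEFT:  [hotel, delta, foxtrot, bravo, foxtrot, golf, charlie]
Final RIGHT: [delta, delta, foxtrot, golf, foxtrot, golf, foxtrot]
i=0: L=hotel=BASE, R=delta -> take RIGHT -> delta
i=1: L=delta R=delta -> agree -> delta
i=2: L=foxtrot R=foxtrot -> agree -> foxtrot
i=3: BASE=alpha L=bravo R=golf all differ -> CONFLICT
i=4: L=foxtrot R=foxtrot -> agree -> foxtrot
i=5: L=golf R=golf -> agree -> golf
i=6: L=charlie, R=foxtrot=BASE -> take LEFT -> charlie
Conflict count: 1

Answer: 1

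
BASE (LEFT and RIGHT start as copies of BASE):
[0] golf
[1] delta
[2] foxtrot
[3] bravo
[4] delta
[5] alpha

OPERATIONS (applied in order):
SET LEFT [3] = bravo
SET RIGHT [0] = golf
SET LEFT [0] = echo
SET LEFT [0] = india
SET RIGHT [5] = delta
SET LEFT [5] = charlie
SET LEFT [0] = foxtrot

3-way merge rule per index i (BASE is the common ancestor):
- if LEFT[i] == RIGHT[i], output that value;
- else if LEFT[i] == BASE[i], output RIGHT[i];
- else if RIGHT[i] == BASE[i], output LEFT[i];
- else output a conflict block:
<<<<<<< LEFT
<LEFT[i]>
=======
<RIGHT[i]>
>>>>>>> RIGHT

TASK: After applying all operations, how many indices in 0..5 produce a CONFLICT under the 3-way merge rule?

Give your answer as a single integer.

Final LEFT:  [foxtrot, delta, foxtrot, bravo, delta, charlie]
Final RIGHT: [golf, delta, foxtrot, bravo, delta, delta]
i=0: L=foxtrot, R=golf=BASE -> take LEFT -> foxtrot
i=1: L=delta R=delta -> agree -> delta
i=2: L=foxtrot R=foxtrot -> agree -> foxtrot
i=3: L=bravo R=bravo -> agree -> bravo
i=4: L=delta R=delta -> agree -> delta
i=5: BASE=alpha L=charlie R=delta all differ -> CONFLICT
Conflict count: 1

Answer: 1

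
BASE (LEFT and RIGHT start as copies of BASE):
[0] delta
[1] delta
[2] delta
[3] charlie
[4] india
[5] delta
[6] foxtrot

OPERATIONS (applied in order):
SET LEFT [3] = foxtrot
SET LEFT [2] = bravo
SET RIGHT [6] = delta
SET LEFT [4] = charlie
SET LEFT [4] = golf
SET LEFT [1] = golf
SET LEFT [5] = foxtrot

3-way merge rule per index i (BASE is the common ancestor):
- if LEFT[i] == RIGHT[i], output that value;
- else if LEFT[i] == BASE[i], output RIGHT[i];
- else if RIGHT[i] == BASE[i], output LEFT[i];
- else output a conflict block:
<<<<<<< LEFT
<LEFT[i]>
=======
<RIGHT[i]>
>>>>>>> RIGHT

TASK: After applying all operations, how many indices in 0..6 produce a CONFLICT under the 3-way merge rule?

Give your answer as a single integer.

Final LEFT:  [delta, golf, bravo, foxtrot, golf, foxtrot, foxtrot]
Final RIGHT: [delta, delta, delta, charlie, india, delta, delta]
i=0: L=delta R=delta -> agree -> delta
i=1: L=golf, R=delta=BASE -> take LEFT -> golf
i=2: L=bravo, R=delta=BASE -> take LEFT -> bravo
i=3: L=foxtrot, R=charlie=BASE -> take LEFT -> foxtrot
i=4: L=golf, R=india=BASE -> take LEFT -> golf
i=5: L=foxtrot, R=delta=BASE -> take LEFT -> foxtrot
i=6: L=foxtrot=BASE, R=delta -> take RIGHT -> delta
Conflict count: 0

Answer: 0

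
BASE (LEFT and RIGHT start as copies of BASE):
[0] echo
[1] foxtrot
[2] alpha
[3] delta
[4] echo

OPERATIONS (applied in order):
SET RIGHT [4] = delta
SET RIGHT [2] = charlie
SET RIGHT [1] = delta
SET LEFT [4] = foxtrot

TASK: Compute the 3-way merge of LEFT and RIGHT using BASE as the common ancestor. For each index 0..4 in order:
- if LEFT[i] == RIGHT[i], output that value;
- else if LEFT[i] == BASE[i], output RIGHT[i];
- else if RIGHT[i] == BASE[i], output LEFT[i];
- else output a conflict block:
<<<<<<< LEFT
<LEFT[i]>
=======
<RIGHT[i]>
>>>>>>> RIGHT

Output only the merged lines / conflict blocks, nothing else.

Final LEFT:  [echo, foxtrot, alpha, delta, foxtrot]
Final RIGHT: [echo, delta, charlie, delta, delta]
i=0: L=echo R=echo -> agree -> echo
i=1: L=foxtrot=BASE, R=delta -> take RIGHT -> delta
i=2: L=alpha=BASE, R=charlie -> take RIGHT -> charlie
i=3: L=delta R=delta -> agree -> delta
i=4: BASE=echo L=foxtrot R=delta all differ -> CONFLICT

Answer: echo
delta
charlie
delta
<<<<<<< LEFT
foxtrot
=======
delta
>>>>>>> RIGHT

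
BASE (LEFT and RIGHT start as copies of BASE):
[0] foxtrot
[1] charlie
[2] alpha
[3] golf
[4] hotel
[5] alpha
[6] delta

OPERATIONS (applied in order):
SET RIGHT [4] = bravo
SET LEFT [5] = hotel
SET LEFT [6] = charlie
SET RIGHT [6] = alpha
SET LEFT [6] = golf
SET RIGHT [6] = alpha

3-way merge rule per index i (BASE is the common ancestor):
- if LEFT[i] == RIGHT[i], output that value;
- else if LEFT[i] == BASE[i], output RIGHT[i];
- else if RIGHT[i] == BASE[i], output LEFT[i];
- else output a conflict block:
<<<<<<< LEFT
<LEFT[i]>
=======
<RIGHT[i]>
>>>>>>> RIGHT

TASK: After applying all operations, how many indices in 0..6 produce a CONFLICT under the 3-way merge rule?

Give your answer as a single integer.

Final LEFT:  [foxtrot, charlie, alpha, golf, hotel, hotel, golf]
Final RIGHT: [foxtrot, charlie, alpha, golf, bravo, alpha, alpha]
i=0: L=foxtrot R=foxtrot -> agree -> foxtrot
i=1: L=charlie R=charlie -> agree -> charlie
i=2: L=alpha R=alpha -> agree -> alpha
i=3: L=golf R=golf -> agree -> golf
i=4: L=hotel=BASE, R=bravo -> take RIGHT -> bravo
i=5: L=hotel, R=alpha=BASE -> take LEFT -> hotel
i=6: BASE=delta L=golf R=alpha all differ -> CONFLICT
Conflict count: 1

Answer: 1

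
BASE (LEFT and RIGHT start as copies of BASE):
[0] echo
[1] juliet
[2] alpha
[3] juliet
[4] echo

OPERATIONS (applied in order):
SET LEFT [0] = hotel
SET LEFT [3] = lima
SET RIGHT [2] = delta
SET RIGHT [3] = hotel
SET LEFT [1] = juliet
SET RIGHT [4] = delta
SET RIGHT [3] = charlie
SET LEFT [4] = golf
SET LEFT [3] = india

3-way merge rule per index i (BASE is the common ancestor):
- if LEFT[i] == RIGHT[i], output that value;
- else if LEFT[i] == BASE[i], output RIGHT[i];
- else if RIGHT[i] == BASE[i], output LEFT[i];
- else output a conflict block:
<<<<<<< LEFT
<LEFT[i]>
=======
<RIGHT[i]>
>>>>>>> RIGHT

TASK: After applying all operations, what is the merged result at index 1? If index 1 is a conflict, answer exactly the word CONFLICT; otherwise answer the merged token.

Answer: juliet

Derivation:
Final LEFT:  [hotel, juliet, alpha, india, golf]
Final RIGHT: [echo, juliet, delta, charlie, delta]
i=0: L=hotel, R=echo=BASE -> take LEFT -> hotel
i=1: L=juliet R=juliet -> agree -> juliet
i=2: L=alpha=BASE, R=delta -> take RIGHT -> delta
i=3: BASE=juliet L=india R=charlie all differ -> CONFLICT
i=4: BASE=echo L=golf R=delta all differ -> CONFLICT
Index 1 -> juliet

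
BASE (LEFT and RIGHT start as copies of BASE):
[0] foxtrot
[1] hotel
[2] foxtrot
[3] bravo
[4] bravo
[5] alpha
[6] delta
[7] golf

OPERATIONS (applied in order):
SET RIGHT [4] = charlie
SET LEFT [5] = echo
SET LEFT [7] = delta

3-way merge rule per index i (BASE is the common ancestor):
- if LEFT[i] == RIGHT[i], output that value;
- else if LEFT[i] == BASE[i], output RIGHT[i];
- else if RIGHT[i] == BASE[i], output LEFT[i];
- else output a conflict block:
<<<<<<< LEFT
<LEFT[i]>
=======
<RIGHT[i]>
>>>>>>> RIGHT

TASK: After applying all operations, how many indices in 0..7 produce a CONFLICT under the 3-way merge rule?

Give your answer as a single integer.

Final LEFT:  [foxtrot, hotel, foxtrot, bravo, bravo, echo, delta, delta]
Final RIGHT: [foxtrot, hotel, foxtrot, bravo, charlie, alpha, delta, golf]
i=0: L=foxtrot R=foxtrot -> agree -> foxtrot
i=1: L=hotel R=hotel -> agree -> hotel
i=2: L=foxtrot R=foxtrot -> agree -> foxtrot
i=3: L=bravo R=bravo -> agree -> bravo
i=4: L=bravo=BASE, R=charlie -> take RIGHT -> charlie
i=5: L=echo, R=alpha=BASE -> take LEFT -> echo
i=6: L=delta R=delta -> agree -> delta
i=7: L=delta, R=golf=BASE -> take LEFT -> delta
Conflict count: 0

Answer: 0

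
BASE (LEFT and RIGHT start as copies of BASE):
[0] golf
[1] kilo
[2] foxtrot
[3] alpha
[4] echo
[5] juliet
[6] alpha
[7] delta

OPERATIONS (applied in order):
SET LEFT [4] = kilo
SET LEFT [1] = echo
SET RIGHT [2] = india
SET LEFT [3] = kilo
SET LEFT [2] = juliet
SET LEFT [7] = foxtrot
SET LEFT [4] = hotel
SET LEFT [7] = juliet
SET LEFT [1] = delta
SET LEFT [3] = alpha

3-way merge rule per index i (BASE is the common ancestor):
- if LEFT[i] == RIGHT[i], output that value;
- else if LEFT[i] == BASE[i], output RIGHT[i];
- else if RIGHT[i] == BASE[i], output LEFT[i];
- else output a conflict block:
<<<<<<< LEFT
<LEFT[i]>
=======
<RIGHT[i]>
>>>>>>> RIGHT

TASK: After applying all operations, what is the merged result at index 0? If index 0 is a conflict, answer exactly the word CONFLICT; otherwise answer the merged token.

Final LEFT:  [golf, delta, juliet, alpha, hotel, juliet, alpha, juliet]
Final RIGHT: [golf, kilo, india, alpha, echo, juliet, alpha, delta]
i=0: L=golf R=golf -> agree -> golf
i=1: L=delta, R=kilo=BASE -> take LEFT -> delta
i=2: BASE=foxtrot L=juliet R=india all differ -> CONFLICT
i=3: L=alpha R=alpha -> agree -> alpha
i=4: L=hotel, R=echo=BASE -> take LEFT -> hotel
i=5: L=juliet R=juliet -> agree -> juliet
i=6: L=alpha R=alpha -> agree -> alpha
i=7: L=juliet, R=delta=BASE -> take LEFT -> juliet
Index 0 -> golf

Answer: golf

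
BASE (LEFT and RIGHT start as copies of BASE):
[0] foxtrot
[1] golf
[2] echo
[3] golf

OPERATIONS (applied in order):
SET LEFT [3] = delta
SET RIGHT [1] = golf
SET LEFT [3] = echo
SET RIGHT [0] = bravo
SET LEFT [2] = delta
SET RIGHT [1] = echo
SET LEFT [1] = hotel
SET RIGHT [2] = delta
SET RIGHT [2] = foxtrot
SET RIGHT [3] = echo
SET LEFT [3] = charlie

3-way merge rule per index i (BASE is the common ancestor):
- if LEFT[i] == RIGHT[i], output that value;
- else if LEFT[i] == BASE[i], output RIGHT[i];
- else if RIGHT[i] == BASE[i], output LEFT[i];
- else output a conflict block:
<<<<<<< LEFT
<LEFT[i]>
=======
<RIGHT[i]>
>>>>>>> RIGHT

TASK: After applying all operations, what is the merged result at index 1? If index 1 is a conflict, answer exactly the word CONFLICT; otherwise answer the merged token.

Final LEFT:  [foxtrot, hotel, delta, charlie]
Final RIGHT: [bravo, echo, foxtrot, echo]
i=0: L=foxtrot=BASE, R=bravo -> take RIGHT -> bravo
i=1: BASE=golf L=hotel R=echo all differ -> CONFLICT
i=2: BASE=echo L=delta R=foxtrot all differ -> CONFLICT
i=3: BASE=golf L=charlie R=echo all differ -> CONFLICT
Index 1 -> CONFLICT

Answer: CONFLICT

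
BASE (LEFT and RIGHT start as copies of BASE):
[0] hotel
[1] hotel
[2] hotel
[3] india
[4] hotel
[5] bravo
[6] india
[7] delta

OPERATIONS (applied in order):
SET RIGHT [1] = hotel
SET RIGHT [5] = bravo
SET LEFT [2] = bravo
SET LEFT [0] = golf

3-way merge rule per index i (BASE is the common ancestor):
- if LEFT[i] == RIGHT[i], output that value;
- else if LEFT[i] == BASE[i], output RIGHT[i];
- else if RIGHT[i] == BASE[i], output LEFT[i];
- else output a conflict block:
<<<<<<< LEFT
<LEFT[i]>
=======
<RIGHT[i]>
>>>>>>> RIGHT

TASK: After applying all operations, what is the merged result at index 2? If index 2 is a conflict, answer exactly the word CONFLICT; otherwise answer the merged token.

Final LEFT:  [golf, hotel, bravo, india, hotel, bravo, india, delta]
Final RIGHT: [hotel, hotel, hotel, india, hotel, bravo, india, delta]
i=0: L=golf, R=hotel=BASE -> take LEFT -> golf
i=1: L=hotel R=hotel -> agree -> hotel
i=2: L=bravo, R=hotel=BASE -> take LEFT -> bravo
i=3: L=india R=india -> agree -> india
i=4: L=hotel R=hotel -> agree -> hotel
i=5: L=bravo R=bravo -> agree -> bravo
i=6: L=india R=india -> agree -> india
i=7: L=delta R=delta -> agree -> delta
Index 2 -> bravo

Answer: bravo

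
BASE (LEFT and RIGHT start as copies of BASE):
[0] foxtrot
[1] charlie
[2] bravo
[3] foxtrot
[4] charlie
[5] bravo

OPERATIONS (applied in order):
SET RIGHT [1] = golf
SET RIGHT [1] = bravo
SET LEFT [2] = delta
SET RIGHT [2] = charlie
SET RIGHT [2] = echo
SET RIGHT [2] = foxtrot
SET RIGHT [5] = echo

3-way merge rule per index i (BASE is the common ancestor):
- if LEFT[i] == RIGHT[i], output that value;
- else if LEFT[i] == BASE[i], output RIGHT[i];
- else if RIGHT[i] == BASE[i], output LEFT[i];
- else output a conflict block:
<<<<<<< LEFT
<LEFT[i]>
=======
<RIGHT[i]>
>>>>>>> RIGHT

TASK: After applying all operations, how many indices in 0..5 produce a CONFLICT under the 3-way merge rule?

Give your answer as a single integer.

Answer: 1

Derivation:
Final LEFT:  [foxtrot, charlie, delta, foxtrot, charlie, bravo]
Final RIGHT: [foxtrot, bravo, foxtrot, foxtrot, charlie, echo]
i=0: L=foxtrot R=foxtrot -> agree -> foxtrot
i=1: L=charlie=BASE, R=bravo -> take RIGHT -> bravo
i=2: BASE=bravo L=delta R=foxtrot all differ -> CONFLICT
i=3: L=foxtrot R=foxtrot -> agree -> foxtrot
i=4: L=charlie R=charlie -> agree -> charlie
i=5: L=bravo=BASE, R=echo -> take RIGHT -> echo
Conflict count: 1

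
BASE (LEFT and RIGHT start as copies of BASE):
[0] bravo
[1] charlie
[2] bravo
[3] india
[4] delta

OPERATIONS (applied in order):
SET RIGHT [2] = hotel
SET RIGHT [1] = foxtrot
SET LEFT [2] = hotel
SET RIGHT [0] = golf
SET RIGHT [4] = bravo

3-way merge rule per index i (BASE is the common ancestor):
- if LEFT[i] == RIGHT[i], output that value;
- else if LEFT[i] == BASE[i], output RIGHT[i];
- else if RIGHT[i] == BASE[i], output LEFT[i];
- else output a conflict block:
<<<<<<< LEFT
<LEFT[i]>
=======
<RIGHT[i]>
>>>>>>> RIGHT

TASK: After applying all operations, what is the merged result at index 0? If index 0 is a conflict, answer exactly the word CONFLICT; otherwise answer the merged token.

Answer: golf

Derivation:
Final LEFT:  [bravo, charlie, hotel, india, delta]
Final RIGHT: [golf, foxtrot, hotel, india, bravo]
i=0: L=bravo=BASE, R=golf -> take RIGHT -> golf
i=1: L=charlie=BASE, R=foxtrot -> take RIGHT -> foxtrot
i=2: L=hotel R=hotel -> agree -> hotel
i=3: L=india R=india -> agree -> india
i=4: L=delta=BASE, R=bravo -> take RIGHT -> bravo
Index 0 -> golf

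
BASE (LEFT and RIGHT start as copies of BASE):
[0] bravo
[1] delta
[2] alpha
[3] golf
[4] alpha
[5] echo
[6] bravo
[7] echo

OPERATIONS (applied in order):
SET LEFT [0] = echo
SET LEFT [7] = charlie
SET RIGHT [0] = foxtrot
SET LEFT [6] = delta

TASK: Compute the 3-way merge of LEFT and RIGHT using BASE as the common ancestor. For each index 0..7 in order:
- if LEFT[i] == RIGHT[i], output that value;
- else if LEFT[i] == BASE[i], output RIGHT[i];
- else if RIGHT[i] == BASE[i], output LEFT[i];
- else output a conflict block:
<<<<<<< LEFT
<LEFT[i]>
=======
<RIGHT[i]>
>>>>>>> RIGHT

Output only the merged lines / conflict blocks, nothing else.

Final LEFT:  [echo, delta, alpha, golf, alpha, echo, delta, charlie]
Final RIGHT: [foxtrot, delta, alpha, golf, alpha, echo, bravo, echo]
i=0: BASE=bravo L=echo R=foxtrot all differ -> CONFLICT
i=1: L=delta R=delta -> agree -> delta
i=2: L=alpha R=alpha -> agree -> alpha
i=3: L=golf R=golf -> agree -> golf
i=4: L=alpha R=alpha -> agree -> alpha
i=5: L=echo R=echo -> agree -> echo
i=6: L=delta, R=bravo=BASE -> take LEFT -> delta
i=7: L=charlie, R=echo=BASE -> take LEFT -> charlie

Answer: <<<<<<< LEFT
echo
=======
foxtrot
>>>>>>> RIGHT
delta
alpha
golf
alpha
echo
delta
charlie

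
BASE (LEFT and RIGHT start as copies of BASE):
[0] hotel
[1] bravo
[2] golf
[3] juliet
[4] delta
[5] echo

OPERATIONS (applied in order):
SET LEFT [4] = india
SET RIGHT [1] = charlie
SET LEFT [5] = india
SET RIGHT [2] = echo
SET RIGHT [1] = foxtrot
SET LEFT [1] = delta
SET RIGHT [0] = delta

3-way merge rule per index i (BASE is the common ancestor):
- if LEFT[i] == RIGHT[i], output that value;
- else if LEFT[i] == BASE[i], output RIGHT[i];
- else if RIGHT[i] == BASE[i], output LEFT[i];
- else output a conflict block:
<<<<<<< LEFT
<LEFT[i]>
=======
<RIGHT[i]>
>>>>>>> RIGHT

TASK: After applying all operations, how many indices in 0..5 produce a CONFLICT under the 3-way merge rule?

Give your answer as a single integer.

Final LEFT:  [hotel, delta, golf, juliet, india, india]
Final RIGHT: [delta, foxtrot, echo, juliet, delta, echo]
i=0: L=hotel=BASE, R=delta -> take RIGHT -> delta
i=1: BASE=bravo L=delta R=foxtrot all differ -> CONFLICT
i=2: L=golf=BASE, R=echo -> take RIGHT -> echo
i=3: L=juliet R=juliet -> agree -> juliet
i=4: L=india, R=delta=BASE -> take LEFT -> india
i=5: L=india, R=echo=BASE -> take LEFT -> india
Conflict count: 1

Answer: 1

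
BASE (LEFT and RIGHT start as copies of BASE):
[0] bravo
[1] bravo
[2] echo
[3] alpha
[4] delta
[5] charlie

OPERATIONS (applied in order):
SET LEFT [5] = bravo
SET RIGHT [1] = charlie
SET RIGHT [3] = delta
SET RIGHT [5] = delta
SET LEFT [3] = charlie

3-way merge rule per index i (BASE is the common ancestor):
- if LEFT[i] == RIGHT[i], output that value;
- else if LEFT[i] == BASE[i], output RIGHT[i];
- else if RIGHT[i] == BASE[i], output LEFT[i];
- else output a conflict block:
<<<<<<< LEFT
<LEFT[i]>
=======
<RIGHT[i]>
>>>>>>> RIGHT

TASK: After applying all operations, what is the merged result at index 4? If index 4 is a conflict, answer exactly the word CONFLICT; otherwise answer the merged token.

Answer: delta

Derivation:
Final LEFT:  [bravo, bravo, echo, charlie, delta, bravo]
Final RIGHT: [bravo, charlie, echo, delta, delta, delta]
i=0: L=bravo R=bravo -> agree -> bravo
i=1: L=bravo=BASE, R=charlie -> take RIGHT -> charlie
i=2: L=echo R=echo -> agree -> echo
i=3: BASE=alpha L=charlie R=delta all differ -> CONFLICT
i=4: L=delta R=delta -> agree -> delta
i=5: BASE=charlie L=bravo R=delta all differ -> CONFLICT
Index 4 -> delta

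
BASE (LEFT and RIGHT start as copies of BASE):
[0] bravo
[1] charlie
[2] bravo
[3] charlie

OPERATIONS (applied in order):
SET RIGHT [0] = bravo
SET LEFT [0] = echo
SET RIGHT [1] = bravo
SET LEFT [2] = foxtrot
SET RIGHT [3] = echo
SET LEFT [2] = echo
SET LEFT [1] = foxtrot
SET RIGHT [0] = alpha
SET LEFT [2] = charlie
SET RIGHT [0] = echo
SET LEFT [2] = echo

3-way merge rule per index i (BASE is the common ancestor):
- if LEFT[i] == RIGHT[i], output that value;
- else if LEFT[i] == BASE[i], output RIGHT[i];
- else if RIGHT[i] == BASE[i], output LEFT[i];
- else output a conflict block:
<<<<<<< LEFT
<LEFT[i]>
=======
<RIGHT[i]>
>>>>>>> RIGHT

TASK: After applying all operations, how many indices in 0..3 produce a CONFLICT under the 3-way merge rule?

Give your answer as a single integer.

Final LEFT:  [echo, foxtrot, echo, charlie]
Final RIGHT: [echo, bravo, bravo, echo]
i=0: L=echo R=echo -> agree -> echo
i=1: BASE=charlie L=foxtrot R=bravo all differ -> CONFLICT
i=2: L=echo, R=bravo=BASE -> take LEFT -> echo
i=3: L=charlie=BASE, R=echo -> take RIGHT -> echo
Conflict count: 1

Answer: 1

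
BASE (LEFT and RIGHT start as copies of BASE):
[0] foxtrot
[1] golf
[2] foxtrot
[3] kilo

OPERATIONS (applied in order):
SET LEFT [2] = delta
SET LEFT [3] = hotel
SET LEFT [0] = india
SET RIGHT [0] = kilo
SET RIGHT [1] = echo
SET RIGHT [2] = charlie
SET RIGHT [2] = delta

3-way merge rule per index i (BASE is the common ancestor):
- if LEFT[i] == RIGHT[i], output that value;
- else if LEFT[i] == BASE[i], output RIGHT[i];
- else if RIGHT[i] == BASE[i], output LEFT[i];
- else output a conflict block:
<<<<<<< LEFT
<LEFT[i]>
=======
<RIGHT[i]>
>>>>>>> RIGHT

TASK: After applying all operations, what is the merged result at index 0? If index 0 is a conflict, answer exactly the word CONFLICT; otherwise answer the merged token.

Final LEFT:  [india, golf, delta, hotel]
Final RIGHT: [kilo, echo, delta, kilo]
i=0: BASE=foxtrot L=india R=kilo all differ -> CONFLICT
i=1: L=golf=BASE, R=echo -> take RIGHT -> echo
i=2: L=delta R=delta -> agree -> delta
i=3: L=hotel, R=kilo=BASE -> take LEFT -> hotel
Index 0 -> CONFLICT

Answer: CONFLICT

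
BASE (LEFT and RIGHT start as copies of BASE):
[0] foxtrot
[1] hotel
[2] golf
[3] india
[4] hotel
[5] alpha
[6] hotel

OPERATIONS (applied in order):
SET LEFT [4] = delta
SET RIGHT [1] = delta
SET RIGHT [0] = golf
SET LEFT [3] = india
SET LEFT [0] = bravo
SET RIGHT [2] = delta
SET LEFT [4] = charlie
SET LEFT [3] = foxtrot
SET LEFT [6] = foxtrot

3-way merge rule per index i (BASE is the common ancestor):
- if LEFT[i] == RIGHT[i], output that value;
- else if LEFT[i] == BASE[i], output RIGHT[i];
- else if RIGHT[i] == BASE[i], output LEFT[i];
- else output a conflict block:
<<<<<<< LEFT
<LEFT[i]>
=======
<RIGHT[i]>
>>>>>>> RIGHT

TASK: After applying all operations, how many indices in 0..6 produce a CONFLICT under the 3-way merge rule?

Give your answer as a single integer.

Final LEFT:  [bravo, hotel, golf, foxtrot, charlie, alpha, foxtrot]
Final RIGHT: [golf, delta, delta, india, hotel, alpha, hotel]
i=0: BASE=foxtrot L=bravo R=golf all differ -> CONFLICT
i=1: L=hotel=BASE, R=delta -> take RIGHT -> delta
i=2: L=golf=BASE, R=delta -> take RIGHT -> delta
i=3: L=foxtrot, R=india=BASE -> take LEFT -> foxtrot
i=4: L=charlie, R=hotel=BASE -> take LEFT -> charlie
i=5: L=alpha R=alpha -> agree -> alpha
i=6: L=foxtrot, R=hotel=BASE -> take LEFT -> foxtrot
Conflict count: 1

Answer: 1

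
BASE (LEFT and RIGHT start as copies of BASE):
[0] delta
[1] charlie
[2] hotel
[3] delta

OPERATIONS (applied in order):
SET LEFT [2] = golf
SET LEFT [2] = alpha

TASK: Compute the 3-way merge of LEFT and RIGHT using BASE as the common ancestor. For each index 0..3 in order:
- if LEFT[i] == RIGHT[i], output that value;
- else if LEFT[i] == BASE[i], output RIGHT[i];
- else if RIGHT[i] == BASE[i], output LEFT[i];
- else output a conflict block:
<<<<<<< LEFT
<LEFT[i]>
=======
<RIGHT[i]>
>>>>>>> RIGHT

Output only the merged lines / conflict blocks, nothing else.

Final LEFT:  [delta, charlie, alpha, delta]
Final RIGHT: [delta, charlie, hotel, delta]
i=0: L=delta R=delta -> agree -> delta
i=1: L=charlie R=charlie -> agree -> charlie
i=2: L=alpha, R=hotel=BASE -> take LEFT -> alpha
i=3: L=delta R=delta -> agree -> delta

Answer: delta
charlie
alpha
delta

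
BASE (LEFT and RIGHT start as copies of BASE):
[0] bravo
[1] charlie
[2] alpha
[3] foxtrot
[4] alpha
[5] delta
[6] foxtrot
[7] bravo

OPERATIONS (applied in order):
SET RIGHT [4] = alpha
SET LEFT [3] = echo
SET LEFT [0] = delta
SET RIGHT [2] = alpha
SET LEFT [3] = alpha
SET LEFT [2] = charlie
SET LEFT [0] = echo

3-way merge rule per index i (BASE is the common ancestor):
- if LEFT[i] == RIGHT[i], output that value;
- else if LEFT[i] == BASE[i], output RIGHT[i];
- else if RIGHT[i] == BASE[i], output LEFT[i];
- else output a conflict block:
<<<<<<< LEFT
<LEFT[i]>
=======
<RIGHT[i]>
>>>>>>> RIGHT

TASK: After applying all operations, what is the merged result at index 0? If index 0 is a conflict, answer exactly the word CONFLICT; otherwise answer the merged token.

Final LEFT:  [echo, charlie, charlie, alpha, alpha, delta, foxtrot, bravo]
Final RIGHT: [bravo, charlie, alpha, foxtrot, alpha, delta, foxtrot, bravo]
i=0: L=echo, R=bravo=BASE -> take LEFT -> echo
i=1: L=charlie R=charlie -> agree -> charlie
i=2: L=charlie, R=alpha=BASE -> take LEFT -> charlie
i=3: L=alpha, R=foxtrot=BASE -> take LEFT -> alpha
i=4: L=alpha R=alpha -> agree -> alpha
i=5: L=delta R=delta -> agree -> delta
i=6: L=foxtrot R=foxtrot -> agree -> foxtrot
i=7: L=bravo R=bravo -> agree -> bravo
Index 0 -> echo

Answer: echo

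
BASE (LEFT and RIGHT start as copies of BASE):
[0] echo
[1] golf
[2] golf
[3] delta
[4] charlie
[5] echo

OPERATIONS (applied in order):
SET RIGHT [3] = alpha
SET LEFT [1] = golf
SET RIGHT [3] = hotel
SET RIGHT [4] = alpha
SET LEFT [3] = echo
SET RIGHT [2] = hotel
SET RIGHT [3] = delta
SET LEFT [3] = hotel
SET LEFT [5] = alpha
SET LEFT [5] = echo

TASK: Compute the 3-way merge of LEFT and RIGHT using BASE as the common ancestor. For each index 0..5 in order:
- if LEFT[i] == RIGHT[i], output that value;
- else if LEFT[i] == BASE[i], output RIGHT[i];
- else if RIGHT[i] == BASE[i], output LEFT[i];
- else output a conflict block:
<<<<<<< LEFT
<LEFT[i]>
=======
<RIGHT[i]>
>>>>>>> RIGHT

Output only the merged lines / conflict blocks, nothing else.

Answer: echo
golf
hotel
hotel
alpha
echo

Derivation:
Final LEFT:  [echo, golf, golf, hotel, charlie, echo]
Final RIGHT: [echo, golf, hotel, delta, alpha, echo]
i=0: L=echo R=echo -> agree -> echo
i=1: L=golf R=golf -> agree -> golf
i=2: L=golf=BASE, R=hotel -> take RIGHT -> hotel
i=3: L=hotel, R=delta=BASE -> take LEFT -> hotel
i=4: L=charlie=BASE, R=alpha -> take RIGHT -> alpha
i=5: L=echo R=echo -> agree -> echo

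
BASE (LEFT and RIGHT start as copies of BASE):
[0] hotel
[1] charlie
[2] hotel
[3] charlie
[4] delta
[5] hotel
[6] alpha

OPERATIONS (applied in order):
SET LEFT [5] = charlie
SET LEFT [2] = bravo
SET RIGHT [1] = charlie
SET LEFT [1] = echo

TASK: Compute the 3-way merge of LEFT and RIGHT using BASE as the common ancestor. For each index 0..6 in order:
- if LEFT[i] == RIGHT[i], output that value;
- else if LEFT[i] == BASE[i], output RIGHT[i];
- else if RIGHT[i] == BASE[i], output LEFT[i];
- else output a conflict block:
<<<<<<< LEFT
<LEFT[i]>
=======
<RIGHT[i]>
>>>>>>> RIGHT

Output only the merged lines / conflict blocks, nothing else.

Answer: hotel
echo
bravo
charlie
delta
charlie
alpha

Derivation:
Final LEFT:  [hotel, echo, bravo, charlie, delta, charlie, alpha]
Final RIGHT: [hotel, charlie, hotel, charlie, delta, hotel, alpha]
i=0: L=hotel R=hotel -> agree -> hotel
i=1: L=echo, R=charlie=BASE -> take LEFT -> echo
i=2: L=bravo, R=hotel=BASE -> take LEFT -> bravo
i=3: L=charlie R=charlie -> agree -> charlie
i=4: L=delta R=delta -> agree -> delta
i=5: L=charlie, R=hotel=BASE -> take LEFT -> charlie
i=6: L=alpha R=alpha -> agree -> alpha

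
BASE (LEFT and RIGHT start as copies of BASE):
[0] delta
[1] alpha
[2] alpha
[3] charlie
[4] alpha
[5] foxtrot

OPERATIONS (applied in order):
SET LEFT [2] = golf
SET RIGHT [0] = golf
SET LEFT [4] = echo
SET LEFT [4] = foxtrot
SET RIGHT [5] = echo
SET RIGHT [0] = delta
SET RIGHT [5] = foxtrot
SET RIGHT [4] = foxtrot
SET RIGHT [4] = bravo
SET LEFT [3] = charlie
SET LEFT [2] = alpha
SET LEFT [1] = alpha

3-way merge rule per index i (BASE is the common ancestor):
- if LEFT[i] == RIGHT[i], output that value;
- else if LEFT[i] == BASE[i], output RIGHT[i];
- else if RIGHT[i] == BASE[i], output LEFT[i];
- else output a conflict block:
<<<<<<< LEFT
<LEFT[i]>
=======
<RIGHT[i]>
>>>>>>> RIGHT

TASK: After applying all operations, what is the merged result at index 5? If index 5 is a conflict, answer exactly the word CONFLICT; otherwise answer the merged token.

Final LEFT:  [delta, alpha, alpha, charlie, foxtrot, foxtrot]
Final RIGHT: [delta, alpha, alpha, charlie, bravo, foxtrot]
i=0: L=delta R=delta -> agree -> delta
i=1: L=alpha R=alpha -> agree -> alpha
i=2: L=alpha R=alpha -> agree -> alpha
i=3: L=charlie R=charlie -> agree -> charlie
i=4: BASE=alpha L=foxtrot R=bravo all differ -> CONFLICT
i=5: L=foxtrot R=foxtrot -> agree -> foxtrot
Index 5 -> foxtrot

Answer: foxtrot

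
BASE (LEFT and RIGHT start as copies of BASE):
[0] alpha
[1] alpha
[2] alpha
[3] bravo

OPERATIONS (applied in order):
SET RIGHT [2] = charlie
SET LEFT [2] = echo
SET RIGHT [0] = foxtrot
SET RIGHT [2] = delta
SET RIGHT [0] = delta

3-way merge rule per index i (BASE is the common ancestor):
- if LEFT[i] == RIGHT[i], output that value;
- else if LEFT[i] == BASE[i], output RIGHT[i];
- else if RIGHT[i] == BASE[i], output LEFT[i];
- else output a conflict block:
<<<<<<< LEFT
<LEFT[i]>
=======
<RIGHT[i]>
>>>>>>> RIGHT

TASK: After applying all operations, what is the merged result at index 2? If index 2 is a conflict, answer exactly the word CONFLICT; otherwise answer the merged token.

Answer: CONFLICT

Derivation:
Final LEFT:  [alpha, alpha, echo, bravo]
Final RIGHT: [delta, alpha, delta, bravo]
i=0: L=alpha=BASE, R=delta -> take RIGHT -> delta
i=1: L=alpha R=alpha -> agree -> alpha
i=2: BASE=alpha L=echo R=delta all differ -> CONFLICT
i=3: L=bravo R=bravo -> agree -> bravo
Index 2 -> CONFLICT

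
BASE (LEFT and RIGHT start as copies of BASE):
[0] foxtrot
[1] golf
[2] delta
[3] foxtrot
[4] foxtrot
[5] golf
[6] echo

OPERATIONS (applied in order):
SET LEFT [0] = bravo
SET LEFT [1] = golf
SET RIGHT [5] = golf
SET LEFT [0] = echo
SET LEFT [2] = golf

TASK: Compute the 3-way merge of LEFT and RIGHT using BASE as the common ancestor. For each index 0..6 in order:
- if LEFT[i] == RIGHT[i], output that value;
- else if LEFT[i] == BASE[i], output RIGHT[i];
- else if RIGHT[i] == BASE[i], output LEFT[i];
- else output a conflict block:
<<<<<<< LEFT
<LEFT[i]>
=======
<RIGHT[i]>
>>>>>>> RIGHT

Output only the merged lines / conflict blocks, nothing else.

Answer: echo
golf
golf
foxtrot
foxtrot
golf
echo

Derivation:
Final LEFT:  [echo, golf, golf, foxtrot, foxtrot, golf, echo]
Final RIGHT: [foxtrot, golf, delta, foxtrot, foxtrot, golf, echo]
i=0: L=echo, R=foxtrot=BASE -> take LEFT -> echo
i=1: L=golf R=golf -> agree -> golf
i=2: L=golf, R=delta=BASE -> take LEFT -> golf
i=3: L=foxtrot R=foxtrot -> agree -> foxtrot
i=4: L=foxtrot R=foxtrot -> agree -> foxtrot
i=5: L=golf R=golf -> agree -> golf
i=6: L=echo R=echo -> agree -> echo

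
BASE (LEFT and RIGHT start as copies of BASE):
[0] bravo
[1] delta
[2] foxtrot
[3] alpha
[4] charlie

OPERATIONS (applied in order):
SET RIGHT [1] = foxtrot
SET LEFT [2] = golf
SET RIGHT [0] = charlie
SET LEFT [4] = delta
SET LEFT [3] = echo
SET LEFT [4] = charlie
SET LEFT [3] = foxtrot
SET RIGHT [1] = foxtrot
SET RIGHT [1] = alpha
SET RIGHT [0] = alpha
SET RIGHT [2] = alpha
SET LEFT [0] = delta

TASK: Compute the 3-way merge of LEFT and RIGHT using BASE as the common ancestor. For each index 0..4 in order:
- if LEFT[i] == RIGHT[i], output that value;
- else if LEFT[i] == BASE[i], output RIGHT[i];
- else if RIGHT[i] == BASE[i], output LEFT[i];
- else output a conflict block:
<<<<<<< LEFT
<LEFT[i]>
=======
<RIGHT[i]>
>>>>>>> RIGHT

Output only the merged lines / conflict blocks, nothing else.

Answer: <<<<<<< LEFT
delta
=======
alpha
>>>>>>> RIGHT
alpha
<<<<<<< LEFT
golf
=======
alpha
>>>>>>> RIGHT
foxtrot
charlie

Derivation:
Final LEFT:  [delta, delta, golf, foxtrot, charlie]
Final RIGHT: [alpha, alpha, alpha, alpha, charlie]
i=0: BASE=bravo L=delta R=alpha all differ -> CONFLICT
i=1: L=delta=BASE, R=alpha -> take RIGHT -> alpha
i=2: BASE=foxtrot L=golf R=alpha all differ -> CONFLICT
i=3: L=foxtrot, R=alpha=BASE -> take LEFT -> foxtrot
i=4: L=charlie R=charlie -> agree -> charlie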